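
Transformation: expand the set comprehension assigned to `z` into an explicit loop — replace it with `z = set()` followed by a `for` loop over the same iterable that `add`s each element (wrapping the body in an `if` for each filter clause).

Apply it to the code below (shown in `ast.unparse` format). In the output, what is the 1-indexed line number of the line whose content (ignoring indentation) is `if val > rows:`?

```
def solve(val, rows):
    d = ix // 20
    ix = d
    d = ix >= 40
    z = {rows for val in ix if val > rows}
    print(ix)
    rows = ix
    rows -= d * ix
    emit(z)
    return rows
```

Transformed code:
def solve(val, rows):
    d = ix // 20
    ix = d
    d = ix >= 40
    z = set()
    for val in ix:
        if val > rows:
            z.add(rows)
    print(ix)
    rows = ix
    rows -= d * ix
    emit(z)
    return rows

7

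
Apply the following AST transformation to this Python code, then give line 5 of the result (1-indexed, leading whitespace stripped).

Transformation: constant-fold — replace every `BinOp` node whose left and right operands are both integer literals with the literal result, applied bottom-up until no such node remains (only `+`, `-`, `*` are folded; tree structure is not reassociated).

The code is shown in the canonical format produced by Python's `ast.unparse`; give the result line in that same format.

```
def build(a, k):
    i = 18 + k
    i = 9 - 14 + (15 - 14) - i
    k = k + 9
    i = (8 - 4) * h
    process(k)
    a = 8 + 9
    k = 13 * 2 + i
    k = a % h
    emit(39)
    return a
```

Transformed code:
def build(a, k):
    i = 18 + k
    i = -4 - i
    k = k + 9
    i = 4 * h
    process(k)
    a = 17
    k = 26 + i
    k = a % h
    emit(39)
    return a

i = 4 * h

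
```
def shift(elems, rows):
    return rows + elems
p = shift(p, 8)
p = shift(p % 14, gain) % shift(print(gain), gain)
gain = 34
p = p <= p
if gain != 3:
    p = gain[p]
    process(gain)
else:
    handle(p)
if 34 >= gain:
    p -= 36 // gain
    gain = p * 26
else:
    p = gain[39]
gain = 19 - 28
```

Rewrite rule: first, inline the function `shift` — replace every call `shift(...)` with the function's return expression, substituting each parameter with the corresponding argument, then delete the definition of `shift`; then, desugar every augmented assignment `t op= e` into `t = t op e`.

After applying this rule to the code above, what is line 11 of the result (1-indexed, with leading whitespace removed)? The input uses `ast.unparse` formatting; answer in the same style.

Transformed code:
p = 8 + p
p = (gain + p % 14) % (gain + print(gain))
gain = 34
p = p <= p
if gain != 3:
    p = gain[p]
    process(gain)
else:
    handle(p)
if 34 >= gain:
    p = p - 36 // gain
    gain = p * 26
else:
    p = gain[39]
gain = 19 - 28

p = p - 36 // gain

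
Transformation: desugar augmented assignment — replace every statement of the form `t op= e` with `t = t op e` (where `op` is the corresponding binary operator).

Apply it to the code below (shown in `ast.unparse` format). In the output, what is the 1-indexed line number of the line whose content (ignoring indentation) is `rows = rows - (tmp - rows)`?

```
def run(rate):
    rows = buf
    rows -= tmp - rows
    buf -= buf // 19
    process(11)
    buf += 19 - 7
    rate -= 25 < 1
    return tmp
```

3

Transformed code:
def run(rate):
    rows = buf
    rows = rows - (tmp - rows)
    buf = buf - buf // 19
    process(11)
    buf = buf + (19 - 7)
    rate = rate - (25 < 1)
    return tmp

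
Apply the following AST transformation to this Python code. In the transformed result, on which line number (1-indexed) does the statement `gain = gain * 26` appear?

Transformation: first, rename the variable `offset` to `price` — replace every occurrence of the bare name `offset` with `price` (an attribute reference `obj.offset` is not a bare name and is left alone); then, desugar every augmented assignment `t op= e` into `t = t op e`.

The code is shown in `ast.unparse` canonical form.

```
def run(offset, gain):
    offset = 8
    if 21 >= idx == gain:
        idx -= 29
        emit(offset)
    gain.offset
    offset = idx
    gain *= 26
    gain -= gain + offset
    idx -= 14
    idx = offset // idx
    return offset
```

8

Transformed code:
def run(price, gain):
    price = 8
    if 21 >= idx == gain:
        idx = idx - 29
        emit(price)
    gain.offset
    price = idx
    gain = gain * 26
    gain = gain - (gain + price)
    idx = idx - 14
    idx = price // idx
    return price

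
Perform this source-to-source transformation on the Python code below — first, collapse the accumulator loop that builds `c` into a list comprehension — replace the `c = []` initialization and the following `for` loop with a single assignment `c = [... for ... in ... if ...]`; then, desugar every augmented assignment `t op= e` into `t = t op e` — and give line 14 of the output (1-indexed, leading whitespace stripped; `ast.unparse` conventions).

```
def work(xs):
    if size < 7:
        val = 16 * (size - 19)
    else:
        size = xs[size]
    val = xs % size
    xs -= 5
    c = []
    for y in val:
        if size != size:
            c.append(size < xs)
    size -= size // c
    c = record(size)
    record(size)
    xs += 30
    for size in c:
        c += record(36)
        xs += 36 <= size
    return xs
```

Transformed code:
def work(xs):
    if size < 7:
        val = 16 * (size - 19)
    else:
        size = xs[size]
    val = xs % size
    xs = xs - 5
    c = [size < xs for y in val if size != size]
    size = size - size // c
    c = record(size)
    record(size)
    xs = xs + 30
    for size in c:
        c = c + record(36)
        xs = xs + (36 <= size)
    return xs

c = c + record(36)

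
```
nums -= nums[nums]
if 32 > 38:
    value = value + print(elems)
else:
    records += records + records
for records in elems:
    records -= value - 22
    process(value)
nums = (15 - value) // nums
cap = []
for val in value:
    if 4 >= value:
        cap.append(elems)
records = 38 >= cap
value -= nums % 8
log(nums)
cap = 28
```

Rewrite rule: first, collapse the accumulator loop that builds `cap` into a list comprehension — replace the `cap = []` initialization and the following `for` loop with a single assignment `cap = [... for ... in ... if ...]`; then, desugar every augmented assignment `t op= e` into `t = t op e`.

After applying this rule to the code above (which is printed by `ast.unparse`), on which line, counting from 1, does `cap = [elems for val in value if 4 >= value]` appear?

10

Transformed code:
nums = nums - nums[nums]
if 32 > 38:
    value = value + print(elems)
else:
    records = records + (records + records)
for records in elems:
    records = records - (value - 22)
    process(value)
nums = (15 - value) // nums
cap = [elems for val in value if 4 >= value]
records = 38 >= cap
value = value - nums % 8
log(nums)
cap = 28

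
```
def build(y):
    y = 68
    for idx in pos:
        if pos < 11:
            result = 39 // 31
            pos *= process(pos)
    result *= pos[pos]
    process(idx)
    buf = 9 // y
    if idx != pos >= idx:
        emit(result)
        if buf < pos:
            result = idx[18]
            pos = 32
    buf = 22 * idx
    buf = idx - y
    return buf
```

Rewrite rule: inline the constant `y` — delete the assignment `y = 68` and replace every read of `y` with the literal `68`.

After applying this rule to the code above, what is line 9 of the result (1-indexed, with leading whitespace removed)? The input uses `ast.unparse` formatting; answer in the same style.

if idx != pos >= idx:

Transformed code:
def build(y):
    for idx in pos:
        if pos < 11:
            result = 39 // 31
            pos *= process(pos)
    result *= pos[pos]
    process(idx)
    buf = 9 // 68
    if idx != pos >= idx:
        emit(result)
        if buf < pos:
            result = idx[18]
            pos = 32
    buf = 22 * idx
    buf = idx - 68
    return buf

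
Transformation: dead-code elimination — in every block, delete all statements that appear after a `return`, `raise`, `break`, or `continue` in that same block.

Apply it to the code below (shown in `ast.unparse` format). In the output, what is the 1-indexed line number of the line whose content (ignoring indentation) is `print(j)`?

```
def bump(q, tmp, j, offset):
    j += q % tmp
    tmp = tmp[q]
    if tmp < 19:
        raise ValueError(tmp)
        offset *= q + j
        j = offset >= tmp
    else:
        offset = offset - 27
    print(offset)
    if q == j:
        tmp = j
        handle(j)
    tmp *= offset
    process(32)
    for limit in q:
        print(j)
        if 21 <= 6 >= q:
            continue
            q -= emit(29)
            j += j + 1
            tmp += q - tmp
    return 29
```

15

Transformed code:
def bump(q, tmp, j, offset):
    j += q % tmp
    tmp = tmp[q]
    if tmp < 19:
        raise ValueError(tmp)
    else:
        offset = offset - 27
    print(offset)
    if q == j:
        tmp = j
        handle(j)
    tmp *= offset
    process(32)
    for limit in q:
        print(j)
        if 21 <= 6 >= q:
            continue
    return 29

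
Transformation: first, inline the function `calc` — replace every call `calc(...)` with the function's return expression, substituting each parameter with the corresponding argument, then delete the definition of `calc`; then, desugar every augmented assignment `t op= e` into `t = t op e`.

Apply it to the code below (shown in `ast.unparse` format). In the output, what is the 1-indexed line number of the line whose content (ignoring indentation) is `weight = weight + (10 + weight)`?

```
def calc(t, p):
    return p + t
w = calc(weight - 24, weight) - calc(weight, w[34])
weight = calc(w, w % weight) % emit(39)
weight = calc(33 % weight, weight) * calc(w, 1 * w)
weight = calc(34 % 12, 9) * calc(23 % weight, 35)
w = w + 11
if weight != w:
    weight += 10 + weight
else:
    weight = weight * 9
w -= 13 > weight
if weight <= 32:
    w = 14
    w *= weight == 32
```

Transformed code:
w = weight + (weight - 24) - (w[34] + weight)
weight = (w % weight + w) % emit(39)
weight = (weight + 33 % weight) * (1 * w + w)
weight = (9 + 34 % 12) * (35 + 23 % weight)
w = w + 11
if weight != w:
    weight = weight + (10 + weight)
else:
    weight = weight * 9
w = w - (13 > weight)
if weight <= 32:
    w = 14
    w = w * (weight == 32)

7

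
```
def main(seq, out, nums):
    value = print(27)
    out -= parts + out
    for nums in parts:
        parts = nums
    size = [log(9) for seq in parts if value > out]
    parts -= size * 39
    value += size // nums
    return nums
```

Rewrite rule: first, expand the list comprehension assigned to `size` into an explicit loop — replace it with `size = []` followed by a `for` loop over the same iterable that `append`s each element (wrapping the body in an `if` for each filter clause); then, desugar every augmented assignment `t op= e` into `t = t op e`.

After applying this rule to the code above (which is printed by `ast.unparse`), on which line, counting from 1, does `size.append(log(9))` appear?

9

Transformed code:
def main(seq, out, nums):
    value = print(27)
    out = out - (parts + out)
    for nums in parts:
        parts = nums
    size = []
    for seq in parts:
        if value > out:
            size.append(log(9))
    parts = parts - size * 39
    value = value + size // nums
    return nums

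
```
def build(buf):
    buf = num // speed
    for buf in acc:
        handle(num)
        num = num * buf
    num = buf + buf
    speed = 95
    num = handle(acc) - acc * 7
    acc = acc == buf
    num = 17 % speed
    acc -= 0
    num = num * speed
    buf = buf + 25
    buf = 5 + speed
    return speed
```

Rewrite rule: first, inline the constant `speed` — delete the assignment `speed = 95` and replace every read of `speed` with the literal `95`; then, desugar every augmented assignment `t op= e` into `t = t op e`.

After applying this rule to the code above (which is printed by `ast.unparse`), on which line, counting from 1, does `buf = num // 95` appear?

2

Transformed code:
def build(buf):
    buf = num // 95
    for buf in acc:
        handle(num)
        num = num * buf
    num = buf + buf
    num = handle(acc) - acc * 7
    acc = acc == buf
    num = 17 % 95
    acc = acc - 0
    num = num * 95
    buf = buf + 25
    buf = 5 + 95
    return 95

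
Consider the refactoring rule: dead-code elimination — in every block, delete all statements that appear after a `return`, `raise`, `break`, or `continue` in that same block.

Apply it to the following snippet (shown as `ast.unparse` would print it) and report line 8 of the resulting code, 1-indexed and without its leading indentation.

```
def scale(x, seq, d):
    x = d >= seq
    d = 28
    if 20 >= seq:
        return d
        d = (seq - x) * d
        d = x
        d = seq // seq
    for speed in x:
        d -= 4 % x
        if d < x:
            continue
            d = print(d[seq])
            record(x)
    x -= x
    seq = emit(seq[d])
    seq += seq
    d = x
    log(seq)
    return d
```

Transformed code:
def scale(x, seq, d):
    x = d >= seq
    d = 28
    if 20 >= seq:
        return d
    for speed in x:
        d -= 4 % x
        if d < x:
            continue
    x -= x
    seq = emit(seq[d])
    seq += seq
    d = x
    log(seq)
    return d

if d < x:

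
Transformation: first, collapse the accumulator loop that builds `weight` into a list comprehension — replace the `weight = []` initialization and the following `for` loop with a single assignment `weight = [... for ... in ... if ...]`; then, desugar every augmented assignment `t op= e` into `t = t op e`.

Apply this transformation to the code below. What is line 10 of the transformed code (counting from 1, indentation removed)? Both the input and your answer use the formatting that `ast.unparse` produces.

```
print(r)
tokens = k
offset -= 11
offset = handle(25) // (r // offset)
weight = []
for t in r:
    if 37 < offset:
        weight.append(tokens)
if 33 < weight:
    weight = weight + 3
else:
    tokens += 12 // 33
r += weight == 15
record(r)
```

r = r + (weight == 15)

Transformed code:
print(r)
tokens = k
offset = offset - 11
offset = handle(25) // (r // offset)
weight = [tokens for t in r if 37 < offset]
if 33 < weight:
    weight = weight + 3
else:
    tokens = tokens + 12 // 33
r = r + (weight == 15)
record(r)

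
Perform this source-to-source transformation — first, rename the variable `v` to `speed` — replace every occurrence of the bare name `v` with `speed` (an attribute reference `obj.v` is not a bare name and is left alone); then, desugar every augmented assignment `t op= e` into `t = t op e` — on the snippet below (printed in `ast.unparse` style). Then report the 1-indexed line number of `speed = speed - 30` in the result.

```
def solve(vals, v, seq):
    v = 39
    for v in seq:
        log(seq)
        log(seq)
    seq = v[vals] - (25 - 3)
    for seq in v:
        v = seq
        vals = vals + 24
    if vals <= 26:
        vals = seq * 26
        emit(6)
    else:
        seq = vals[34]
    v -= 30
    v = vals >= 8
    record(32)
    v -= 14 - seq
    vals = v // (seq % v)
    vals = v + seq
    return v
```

15

Transformed code:
def solve(vals, speed, seq):
    speed = 39
    for speed in seq:
        log(seq)
        log(seq)
    seq = speed[vals] - (25 - 3)
    for seq in speed:
        speed = seq
        vals = vals + 24
    if vals <= 26:
        vals = seq * 26
        emit(6)
    else:
        seq = vals[34]
    speed = speed - 30
    speed = vals >= 8
    record(32)
    speed = speed - (14 - seq)
    vals = speed // (seq % speed)
    vals = speed + seq
    return speed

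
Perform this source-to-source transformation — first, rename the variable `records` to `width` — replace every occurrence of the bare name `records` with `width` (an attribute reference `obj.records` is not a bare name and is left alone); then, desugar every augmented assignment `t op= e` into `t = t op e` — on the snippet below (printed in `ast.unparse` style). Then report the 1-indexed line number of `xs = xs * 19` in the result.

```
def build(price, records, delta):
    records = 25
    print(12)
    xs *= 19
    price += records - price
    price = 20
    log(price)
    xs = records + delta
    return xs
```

Transformed code:
def build(price, width, delta):
    width = 25
    print(12)
    xs = xs * 19
    price = price + (width - price)
    price = 20
    log(price)
    xs = width + delta
    return xs

4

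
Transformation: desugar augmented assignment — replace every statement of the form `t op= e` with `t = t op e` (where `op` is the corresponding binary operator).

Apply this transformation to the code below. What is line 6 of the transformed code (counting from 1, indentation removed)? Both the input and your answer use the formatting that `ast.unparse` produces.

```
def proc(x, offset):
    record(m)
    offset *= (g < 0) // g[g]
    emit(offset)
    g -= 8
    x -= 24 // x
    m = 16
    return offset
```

Transformed code:
def proc(x, offset):
    record(m)
    offset = offset * ((g < 0) // g[g])
    emit(offset)
    g = g - 8
    x = x - 24 // x
    m = 16
    return offset

x = x - 24 // x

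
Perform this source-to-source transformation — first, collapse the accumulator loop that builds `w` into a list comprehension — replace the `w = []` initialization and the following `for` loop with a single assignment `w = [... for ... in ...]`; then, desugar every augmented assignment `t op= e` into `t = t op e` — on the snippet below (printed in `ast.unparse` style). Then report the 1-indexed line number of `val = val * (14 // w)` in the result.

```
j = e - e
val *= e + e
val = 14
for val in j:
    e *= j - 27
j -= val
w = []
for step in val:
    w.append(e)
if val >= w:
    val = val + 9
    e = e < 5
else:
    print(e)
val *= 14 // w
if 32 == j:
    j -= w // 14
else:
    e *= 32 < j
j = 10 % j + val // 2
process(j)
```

13

Transformed code:
j = e - e
val = val * (e + e)
val = 14
for val in j:
    e = e * (j - 27)
j = j - val
w = [e for step in val]
if val >= w:
    val = val + 9
    e = e < 5
else:
    print(e)
val = val * (14 // w)
if 32 == j:
    j = j - w // 14
else:
    e = e * (32 < j)
j = 10 % j + val // 2
process(j)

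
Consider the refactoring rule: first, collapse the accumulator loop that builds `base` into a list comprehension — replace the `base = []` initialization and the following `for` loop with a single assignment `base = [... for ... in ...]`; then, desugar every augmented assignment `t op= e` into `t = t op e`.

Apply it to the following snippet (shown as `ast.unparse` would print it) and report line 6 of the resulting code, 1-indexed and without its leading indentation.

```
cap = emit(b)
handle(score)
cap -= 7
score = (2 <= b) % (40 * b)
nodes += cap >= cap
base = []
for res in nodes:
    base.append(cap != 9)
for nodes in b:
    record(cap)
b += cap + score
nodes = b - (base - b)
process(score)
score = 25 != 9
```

base = [cap != 9 for res in nodes]

Transformed code:
cap = emit(b)
handle(score)
cap = cap - 7
score = (2 <= b) % (40 * b)
nodes = nodes + (cap >= cap)
base = [cap != 9 for res in nodes]
for nodes in b:
    record(cap)
b = b + (cap + score)
nodes = b - (base - b)
process(score)
score = 25 != 9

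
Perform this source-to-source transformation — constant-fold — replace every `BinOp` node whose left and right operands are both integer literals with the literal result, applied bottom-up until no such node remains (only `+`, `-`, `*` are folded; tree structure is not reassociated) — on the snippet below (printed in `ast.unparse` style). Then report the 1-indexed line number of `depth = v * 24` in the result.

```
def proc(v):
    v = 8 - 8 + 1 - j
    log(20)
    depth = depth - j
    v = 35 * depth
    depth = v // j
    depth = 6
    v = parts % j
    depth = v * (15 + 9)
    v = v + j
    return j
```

9

Transformed code:
def proc(v):
    v = 1 - j
    log(20)
    depth = depth - j
    v = 35 * depth
    depth = v // j
    depth = 6
    v = parts % j
    depth = v * 24
    v = v + j
    return j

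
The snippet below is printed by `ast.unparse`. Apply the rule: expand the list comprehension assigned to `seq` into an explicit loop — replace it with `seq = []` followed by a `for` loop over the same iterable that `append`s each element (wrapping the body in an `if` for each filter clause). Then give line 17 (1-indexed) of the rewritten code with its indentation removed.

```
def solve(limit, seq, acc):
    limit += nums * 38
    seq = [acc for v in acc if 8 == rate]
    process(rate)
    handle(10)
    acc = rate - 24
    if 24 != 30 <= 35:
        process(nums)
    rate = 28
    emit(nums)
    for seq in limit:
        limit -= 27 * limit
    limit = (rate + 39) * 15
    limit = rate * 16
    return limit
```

limit = rate * 16

Transformed code:
def solve(limit, seq, acc):
    limit += nums * 38
    seq = []
    for v in acc:
        if 8 == rate:
            seq.append(acc)
    process(rate)
    handle(10)
    acc = rate - 24
    if 24 != 30 <= 35:
        process(nums)
    rate = 28
    emit(nums)
    for seq in limit:
        limit -= 27 * limit
    limit = (rate + 39) * 15
    limit = rate * 16
    return limit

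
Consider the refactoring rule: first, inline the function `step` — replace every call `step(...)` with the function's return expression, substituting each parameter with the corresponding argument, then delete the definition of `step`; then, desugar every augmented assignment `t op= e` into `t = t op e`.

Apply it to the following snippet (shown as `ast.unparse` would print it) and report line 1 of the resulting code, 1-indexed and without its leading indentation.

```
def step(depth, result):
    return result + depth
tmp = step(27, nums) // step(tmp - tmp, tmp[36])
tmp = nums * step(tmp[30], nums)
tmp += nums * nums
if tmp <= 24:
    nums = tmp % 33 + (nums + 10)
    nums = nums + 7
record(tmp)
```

Transformed code:
tmp = (nums + 27) // (tmp[36] + (tmp - tmp))
tmp = nums * (nums + tmp[30])
tmp = tmp + nums * nums
if tmp <= 24:
    nums = tmp % 33 + (nums + 10)
    nums = nums + 7
record(tmp)

tmp = (nums + 27) // (tmp[36] + (tmp - tmp))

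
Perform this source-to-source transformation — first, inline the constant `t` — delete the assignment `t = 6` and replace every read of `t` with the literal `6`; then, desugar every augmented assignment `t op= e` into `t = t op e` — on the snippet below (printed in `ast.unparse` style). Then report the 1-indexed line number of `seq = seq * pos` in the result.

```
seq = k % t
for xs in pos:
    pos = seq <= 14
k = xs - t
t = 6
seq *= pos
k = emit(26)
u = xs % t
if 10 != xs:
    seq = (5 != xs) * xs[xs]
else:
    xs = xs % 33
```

5

Transformed code:
seq = k % 6
for xs in pos:
    pos = seq <= 14
k = xs - 6
seq = seq * pos
k = emit(26)
u = xs % 6
if 10 != xs:
    seq = (5 != xs) * xs[xs]
else:
    xs = xs % 33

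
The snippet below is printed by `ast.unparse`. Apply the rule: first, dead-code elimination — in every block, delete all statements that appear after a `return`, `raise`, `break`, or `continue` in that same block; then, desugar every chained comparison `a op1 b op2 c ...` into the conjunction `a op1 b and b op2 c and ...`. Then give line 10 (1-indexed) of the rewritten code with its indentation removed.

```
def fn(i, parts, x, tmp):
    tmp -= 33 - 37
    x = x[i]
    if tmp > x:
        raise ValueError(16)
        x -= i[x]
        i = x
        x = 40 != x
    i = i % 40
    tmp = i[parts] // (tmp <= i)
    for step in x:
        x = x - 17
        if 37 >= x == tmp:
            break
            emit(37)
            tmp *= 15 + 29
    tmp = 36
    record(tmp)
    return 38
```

if 37 >= x and x == tmp:

Transformed code:
def fn(i, parts, x, tmp):
    tmp -= 33 - 37
    x = x[i]
    if tmp > x:
        raise ValueError(16)
    i = i % 40
    tmp = i[parts] // (tmp <= i)
    for step in x:
        x = x - 17
        if 37 >= x and x == tmp:
            break
    tmp = 36
    record(tmp)
    return 38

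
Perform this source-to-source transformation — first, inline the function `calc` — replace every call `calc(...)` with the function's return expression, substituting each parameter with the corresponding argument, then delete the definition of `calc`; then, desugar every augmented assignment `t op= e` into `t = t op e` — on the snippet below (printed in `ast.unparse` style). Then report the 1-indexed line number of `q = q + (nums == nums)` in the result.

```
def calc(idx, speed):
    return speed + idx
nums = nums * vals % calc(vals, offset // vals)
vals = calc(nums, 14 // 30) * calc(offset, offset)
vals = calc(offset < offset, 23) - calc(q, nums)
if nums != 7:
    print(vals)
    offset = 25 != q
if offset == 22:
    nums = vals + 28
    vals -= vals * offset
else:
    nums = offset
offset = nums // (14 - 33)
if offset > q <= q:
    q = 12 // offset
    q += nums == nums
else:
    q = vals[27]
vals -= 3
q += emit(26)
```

15

Transformed code:
nums = nums * vals % (offset // vals + vals)
vals = (14 // 30 + nums) * (offset + offset)
vals = 23 + (offset < offset) - (nums + q)
if nums != 7:
    print(vals)
    offset = 25 != q
if offset == 22:
    nums = vals + 28
    vals = vals - vals * offset
else:
    nums = offset
offset = nums // (14 - 33)
if offset > q <= q:
    q = 12 // offset
    q = q + (nums == nums)
else:
    q = vals[27]
vals = vals - 3
q = q + emit(26)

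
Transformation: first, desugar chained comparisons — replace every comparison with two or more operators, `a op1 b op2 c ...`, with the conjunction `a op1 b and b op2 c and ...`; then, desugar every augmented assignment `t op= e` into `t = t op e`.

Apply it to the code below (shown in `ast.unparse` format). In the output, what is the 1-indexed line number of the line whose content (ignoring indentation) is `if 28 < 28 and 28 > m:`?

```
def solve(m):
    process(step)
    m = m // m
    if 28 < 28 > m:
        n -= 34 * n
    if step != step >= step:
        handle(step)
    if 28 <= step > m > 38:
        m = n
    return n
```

Transformed code:
def solve(m):
    process(step)
    m = m // m
    if 28 < 28 and 28 > m:
        n = n - 34 * n
    if step != step and step >= step:
        handle(step)
    if 28 <= step and step > m and (m > 38):
        m = n
    return n

4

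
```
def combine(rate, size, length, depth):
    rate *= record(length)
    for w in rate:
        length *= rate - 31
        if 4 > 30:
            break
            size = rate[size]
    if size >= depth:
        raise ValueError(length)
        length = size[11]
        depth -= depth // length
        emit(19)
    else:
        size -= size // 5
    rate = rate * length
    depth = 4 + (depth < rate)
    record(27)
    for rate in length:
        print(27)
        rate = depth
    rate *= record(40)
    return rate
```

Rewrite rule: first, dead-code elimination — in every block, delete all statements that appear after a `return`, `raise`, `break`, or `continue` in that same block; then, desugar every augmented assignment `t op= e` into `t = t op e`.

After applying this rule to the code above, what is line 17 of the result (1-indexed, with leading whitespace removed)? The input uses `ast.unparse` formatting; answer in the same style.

rate = rate * record(40)

Transformed code:
def combine(rate, size, length, depth):
    rate = rate * record(length)
    for w in rate:
        length = length * (rate - 31)
        if 4 > 30:
            break
    if size >= depth:
        raise ValueError(length)
    else:
        size = size - size // 5
    rate = rate * length
    depth = 4 + (depth < rate)
    record(27)
    for rate in length:
        print(27)
        rate = depth
    rate = rate * record(40)
    return rate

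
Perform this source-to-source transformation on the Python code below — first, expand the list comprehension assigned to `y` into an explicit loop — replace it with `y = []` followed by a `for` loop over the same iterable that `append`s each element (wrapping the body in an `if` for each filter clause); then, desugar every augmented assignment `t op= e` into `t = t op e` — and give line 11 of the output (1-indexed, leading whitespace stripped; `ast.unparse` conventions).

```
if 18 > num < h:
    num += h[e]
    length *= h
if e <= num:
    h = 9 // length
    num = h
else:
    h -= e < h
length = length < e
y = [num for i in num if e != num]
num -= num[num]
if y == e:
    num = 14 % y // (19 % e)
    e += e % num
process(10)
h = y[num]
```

Transformed code:
if 18 > num < h:
    num = num + h[e]
    length = length * h
if e <= num:
    h = 9 // length
    num = h
else:
    h = h - (e < h)
length = length < e
y = []
for i in num:
    if e != num:
        y.append(num)
num = num - num[num]
if y == e:
    num = 14 % y // (19 % e)
    e = e + e % num
process(10)
h = y[num]

for i in num:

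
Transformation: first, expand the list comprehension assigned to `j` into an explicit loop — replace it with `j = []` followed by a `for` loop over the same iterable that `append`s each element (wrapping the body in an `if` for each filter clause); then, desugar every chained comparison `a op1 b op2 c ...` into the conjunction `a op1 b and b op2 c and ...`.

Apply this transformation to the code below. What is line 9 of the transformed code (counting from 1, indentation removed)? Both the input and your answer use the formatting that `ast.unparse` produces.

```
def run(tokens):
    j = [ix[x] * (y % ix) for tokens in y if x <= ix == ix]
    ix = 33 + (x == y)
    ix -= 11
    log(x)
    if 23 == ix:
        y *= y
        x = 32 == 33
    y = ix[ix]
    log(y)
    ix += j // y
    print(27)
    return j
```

if 23 == ix:

Transformed code:
def run(tokens):
    j = []
    for tokens in y:
        if x <= ix and ix == ix:
            j.append(ix[x] * (y % ix))
    ix = 33 + (x == y)
    ix -= 11
    log(x)
    if 23 == ix:
        y *= y
        x = 32 == 33
    y = ix[ix]
    log(y)
    ix += j // y
    print(27)
    return j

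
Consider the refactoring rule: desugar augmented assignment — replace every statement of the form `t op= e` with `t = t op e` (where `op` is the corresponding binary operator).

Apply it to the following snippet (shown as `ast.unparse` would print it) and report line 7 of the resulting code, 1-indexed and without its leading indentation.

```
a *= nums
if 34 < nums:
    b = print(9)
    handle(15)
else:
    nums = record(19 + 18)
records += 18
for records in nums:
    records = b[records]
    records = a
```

records = records + 18

Transformed code:
a = a * nums
if 34 < nums:
    b = print(9)
    handle(15)
else:
    nums = record(19 + 18)
records = records + 18
for records in nums:
    records = b[records]
    records = a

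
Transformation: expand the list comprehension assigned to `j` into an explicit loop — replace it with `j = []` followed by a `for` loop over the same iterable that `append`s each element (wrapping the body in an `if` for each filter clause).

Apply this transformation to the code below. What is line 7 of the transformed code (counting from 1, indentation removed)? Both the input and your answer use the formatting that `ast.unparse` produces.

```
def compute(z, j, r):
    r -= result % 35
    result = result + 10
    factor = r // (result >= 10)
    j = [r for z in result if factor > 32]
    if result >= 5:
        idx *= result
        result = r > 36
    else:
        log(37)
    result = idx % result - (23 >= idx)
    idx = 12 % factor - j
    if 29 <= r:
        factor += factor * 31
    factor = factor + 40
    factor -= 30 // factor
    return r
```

if factor > 32:

Transformed code:
def compute(z, j, r):
    r -= result % 35
    result = result + 10
    factor = r // (result >= 10)
    j = []
    for z in result:
        if factor > 32:
            j.append(r)
    if result >= 5:
        idx *= result
        result = r > 36
    else:
        log(37)
    result = idx % result - (23 >= idx)
    idx = 12 % factor - j
    if 29 <= r:
        factor += factor * 31
    factor = factor + 40
    factor -= 30 // factor
    return r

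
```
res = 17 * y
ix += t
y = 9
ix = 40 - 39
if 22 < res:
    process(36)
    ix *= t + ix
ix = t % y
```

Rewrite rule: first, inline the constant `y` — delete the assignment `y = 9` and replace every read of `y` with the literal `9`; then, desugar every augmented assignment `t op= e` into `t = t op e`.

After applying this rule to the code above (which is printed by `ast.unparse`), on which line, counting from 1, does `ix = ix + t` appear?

2

Transformed code:
res = 17 * 9
ix = ix + t
ix = 40 - 39
if 22 < res:
    process(36)
    ix = ix * (t + ix)
ix = t % 9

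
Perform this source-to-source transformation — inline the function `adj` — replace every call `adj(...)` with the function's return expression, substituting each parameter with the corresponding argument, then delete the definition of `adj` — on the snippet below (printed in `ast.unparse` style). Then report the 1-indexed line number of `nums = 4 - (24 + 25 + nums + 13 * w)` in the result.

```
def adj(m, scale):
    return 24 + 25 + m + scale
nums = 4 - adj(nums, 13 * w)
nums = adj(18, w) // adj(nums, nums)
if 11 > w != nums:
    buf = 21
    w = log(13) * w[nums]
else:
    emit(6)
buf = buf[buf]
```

Transformed code:
nums = 4 - (24 + 25 + nums + 13 * w)
nums = (24 + 25 + 18 + w) // (24 + 25 + nums + nums)
if 11 > w != nums:
    buf = 21
    w = log(13) * w[nums]
else:
    emit(6)
buf = buf[buf]

1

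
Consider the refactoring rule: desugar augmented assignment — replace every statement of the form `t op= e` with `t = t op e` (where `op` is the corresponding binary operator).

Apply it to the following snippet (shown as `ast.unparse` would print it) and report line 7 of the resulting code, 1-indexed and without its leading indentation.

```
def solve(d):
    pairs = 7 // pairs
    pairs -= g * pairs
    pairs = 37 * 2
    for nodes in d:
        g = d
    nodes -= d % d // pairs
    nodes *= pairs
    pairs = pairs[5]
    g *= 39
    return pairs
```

Transformed code:
def solve(d):
    pairs = 7 // pairs
    pairs = pairs - g * pairs
    pairs = 37 * 2
    for nodes in d:
        g = d
    nodes = nodes - d % d // pairs
    nodes = nodes * pairs
    pairs = pairs[5]
    g = g * 39
    return pairs

nodes = nodes - d % d // pairs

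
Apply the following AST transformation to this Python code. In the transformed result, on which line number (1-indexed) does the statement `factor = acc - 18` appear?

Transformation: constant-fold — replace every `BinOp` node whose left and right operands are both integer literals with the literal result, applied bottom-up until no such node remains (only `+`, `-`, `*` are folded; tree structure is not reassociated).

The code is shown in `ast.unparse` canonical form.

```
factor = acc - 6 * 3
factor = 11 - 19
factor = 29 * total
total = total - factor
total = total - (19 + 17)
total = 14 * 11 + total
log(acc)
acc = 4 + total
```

1

Transformed code:
factor = acc - 18
factor = -8
factor = 29 * total
total = total - factor
total = total - 36
total = 154 + total
log(acc)
acc = 4 + total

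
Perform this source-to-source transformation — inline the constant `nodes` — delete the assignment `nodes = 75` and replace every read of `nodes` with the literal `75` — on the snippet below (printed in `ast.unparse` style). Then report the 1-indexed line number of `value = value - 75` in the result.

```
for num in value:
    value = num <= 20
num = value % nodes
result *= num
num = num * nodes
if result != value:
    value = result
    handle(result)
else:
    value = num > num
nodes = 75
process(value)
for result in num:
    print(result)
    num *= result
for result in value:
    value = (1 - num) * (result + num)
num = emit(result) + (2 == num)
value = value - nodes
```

18

Transformed code:
for num in value:
    value = num <= 20
num = value % 75
result *= num
num = num * 75
if result != value:
    value = result
    handle(result)
else:
    value = num > num
process(value)
for result in num:
    print(result)
    num *= result
for result in value:
    value = (1 - num) * (result + num)
num = emit(result) + (2 == num)
value = value - 75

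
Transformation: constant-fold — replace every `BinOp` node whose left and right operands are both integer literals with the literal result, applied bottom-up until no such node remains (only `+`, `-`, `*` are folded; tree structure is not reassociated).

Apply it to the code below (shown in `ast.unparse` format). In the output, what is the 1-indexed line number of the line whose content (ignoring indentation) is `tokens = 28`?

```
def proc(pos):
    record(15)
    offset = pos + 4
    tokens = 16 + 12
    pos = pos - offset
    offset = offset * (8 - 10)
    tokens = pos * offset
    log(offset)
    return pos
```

4

Transformed code:
def proc(pos):
    record(15)
    offset = pos + 4
    tokens = 28
    pos = pos - offset
    offset = offset * -2
    tokens = pos * offset
    log(offset)
    return pos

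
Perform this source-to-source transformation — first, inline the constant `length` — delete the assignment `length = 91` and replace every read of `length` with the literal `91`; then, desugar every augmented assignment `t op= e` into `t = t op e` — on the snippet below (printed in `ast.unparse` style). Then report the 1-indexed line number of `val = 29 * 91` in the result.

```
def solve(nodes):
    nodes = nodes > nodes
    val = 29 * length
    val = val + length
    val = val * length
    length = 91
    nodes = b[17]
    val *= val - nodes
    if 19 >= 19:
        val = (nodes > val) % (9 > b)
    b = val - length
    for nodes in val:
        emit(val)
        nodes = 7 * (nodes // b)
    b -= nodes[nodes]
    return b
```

3

Transformed code:
def solve(nodes):
    nodes = nodes > nodes
    val = 29 * 91
    val = val + 91
    val = val * 91
    nodes = b[17]
    val = val * (val - nodes)
    if 19 >= 19:
        val = (nodes > val) % (9 > b)
    b = val - 91
    for nodes in val:
        emit(val)
        nodes = 7 * (nodes // b)
    b = b - nodes[nodes]
    return b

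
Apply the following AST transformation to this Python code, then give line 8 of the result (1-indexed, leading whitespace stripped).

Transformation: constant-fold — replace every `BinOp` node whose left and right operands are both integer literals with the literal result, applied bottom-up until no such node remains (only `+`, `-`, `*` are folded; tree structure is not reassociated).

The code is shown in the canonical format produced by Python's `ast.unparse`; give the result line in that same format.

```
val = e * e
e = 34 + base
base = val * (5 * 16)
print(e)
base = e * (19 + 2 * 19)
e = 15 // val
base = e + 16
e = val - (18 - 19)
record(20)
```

e = val - -1

Transformed code:
val = e * e
e = 34 + base
base = val * 80
print(e)
base = e * 57
e = 15 // val
base = e + 16
e = val - -1
record(20)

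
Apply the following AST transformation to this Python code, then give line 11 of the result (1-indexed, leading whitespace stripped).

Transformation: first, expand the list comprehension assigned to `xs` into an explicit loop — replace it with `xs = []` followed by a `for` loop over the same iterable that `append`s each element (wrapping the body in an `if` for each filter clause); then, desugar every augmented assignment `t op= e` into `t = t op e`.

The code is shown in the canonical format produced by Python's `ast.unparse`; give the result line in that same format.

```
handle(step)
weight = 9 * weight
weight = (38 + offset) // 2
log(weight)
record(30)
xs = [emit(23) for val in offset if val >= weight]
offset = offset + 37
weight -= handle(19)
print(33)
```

weight = weight - handle(19)

Transformed code:
handle(step)
weight = 9 * weight
weight = (38 + offset) // 2
log(weight)
record(30)
xs = []
for val in offset:
    if val >= weight:
        xs.append(emit(23))
offset = offset + 37
weight = weight - handle(19)
print(33)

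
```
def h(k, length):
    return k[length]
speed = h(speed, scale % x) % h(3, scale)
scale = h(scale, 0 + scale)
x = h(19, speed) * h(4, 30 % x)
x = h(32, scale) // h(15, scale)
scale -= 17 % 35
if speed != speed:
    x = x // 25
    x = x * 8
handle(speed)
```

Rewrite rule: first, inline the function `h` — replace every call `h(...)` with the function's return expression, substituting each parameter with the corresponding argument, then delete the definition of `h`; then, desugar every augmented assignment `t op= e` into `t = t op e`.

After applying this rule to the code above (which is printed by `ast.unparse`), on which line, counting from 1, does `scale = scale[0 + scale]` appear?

Transformed code:
speed = speed[scale % x] % 3[scale]
scale = scale[0 + scale]
x = 19[speed] * 4[30 % x]
x = 32[scale] // 15[scale]
scale = scale - 17 % 35
if speed != speed:
    x = x // 25
    x = x * 8
handle(speed)

2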